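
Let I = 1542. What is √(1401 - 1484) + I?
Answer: 1542 + I*√83 ≈ 1542.0 + 9.1104*I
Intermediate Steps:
√(1401 - 1484) + I = √(1401 - 1484) + 1542 = √(-83) + 1542 = I*√83 + 1542 = 1542 + I*√83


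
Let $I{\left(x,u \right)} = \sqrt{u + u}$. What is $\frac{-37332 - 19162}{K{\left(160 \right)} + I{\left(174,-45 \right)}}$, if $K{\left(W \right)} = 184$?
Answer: $- \frac{5197448}{16973} + \frac{84741 i \sqrt{10}}{16973} \approx -306.22 + 15.788 i$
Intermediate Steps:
$I{\left(x,u \right)} = \sqrt{2} \sqrt{u}$ ($I{\left(x,u \right)} = \sqrt{2 u} = \sqrt{2} \sqrt{u}$)
$\frac{-37332 - 19162}{K{\left(160 \right)} + I{\left(174,-45 \right)}} = \frac{-37332 - 19162}{184 + \sqrt{2} \sqrt{-45}} = - \frac{56494}{184 + \sqrt{2} \cdot 3 i \sqrt{5}} = - \frac{56494}{184 + 3 i \sqrt{10}}$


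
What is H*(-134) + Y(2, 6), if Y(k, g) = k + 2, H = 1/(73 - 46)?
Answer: -26/27 ≈ -0.96296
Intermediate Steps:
H = 1/27 ≈ 0.037037
Y(k, g) = 2 + k
H*(-134) + Y(2, 6) = (1/27)*(-134) + (2 + 2) = -134/27 + 4 = -26/27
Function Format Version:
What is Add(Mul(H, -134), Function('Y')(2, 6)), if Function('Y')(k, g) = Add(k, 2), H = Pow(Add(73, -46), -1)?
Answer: Rational(-26, 27) ≈ -0.96296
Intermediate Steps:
H = Rational(1, 27) (H = Pow(27, -1) = Rational(1, 27) ≈ 0.037037)
Function('Y')(k, g) = Add(2, k)
Add(Mul(H, -134), Function('Y')(2, 6)) = Add(Mul(Rational(1, 27), -134), Add(2, 2)) = Add(Rational(-134, 27), 4) = Rational(-26, 27)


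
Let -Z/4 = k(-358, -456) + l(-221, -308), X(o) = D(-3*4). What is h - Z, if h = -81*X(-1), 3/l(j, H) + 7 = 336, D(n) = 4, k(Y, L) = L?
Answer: -706680/329 ≈ -2148.0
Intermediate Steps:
l(j, H) = 3/329 (l(j, H) = 3/(-7 + 336) = 3/329)
X(o) = 4
Z = 600084/329 (Z = -4*(-456 + 3/329) = -4*(-150021/329) = 600084/329 ≈ 1824.0)
h = -324 (h = -81*4 = -324)
h - Z = -324 - 1*600084/329 = -324 - 600084/329 = -706680/329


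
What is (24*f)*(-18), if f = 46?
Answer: -19872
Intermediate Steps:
(24*f)*(-18) = (24*46)*(-18) = 1104*(-18) = -19872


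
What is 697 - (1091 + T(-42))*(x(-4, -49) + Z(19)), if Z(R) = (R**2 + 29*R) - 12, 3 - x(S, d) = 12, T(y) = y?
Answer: -933962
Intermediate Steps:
x(S, d) = -9 (x(S, d) = 3 - 1*12 = 3 - 12 = -9)
Z(R) = -12 + R**2 + 29*R
697 - (1091 + T(-42))*(x(-4, -49) + Z(19)) = 697 - (1091 - 42)*(-9 + (-12 + 19**2 + 29*19)) = 697 - 1049*(-9 + (-12 + 361 + 551)) = 697 - 1049*(-9 + 900) = 697 - 1049*891 = 697 - 1*934659 = 697 - 934659 = -933962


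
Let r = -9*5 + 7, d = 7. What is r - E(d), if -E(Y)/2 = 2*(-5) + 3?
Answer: -52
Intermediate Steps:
E(Y) = 14 (E(Y) = -2*(2*(-5) + 3) = -2*(-10 + 3) = -2*(-7) = 14)
r = -38 (r = -45 + 7 = -38)
r - E(d) = -38 - 1*14 = -38 - 14 = -52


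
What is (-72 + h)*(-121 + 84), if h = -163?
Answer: 8695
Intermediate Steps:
(-72 + h)*(-121 + 84) = (-72 - 163)*(-121 + 84) = -235*(-37) = 8695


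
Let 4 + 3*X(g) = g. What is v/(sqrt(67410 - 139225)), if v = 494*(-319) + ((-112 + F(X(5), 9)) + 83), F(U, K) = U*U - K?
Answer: 283723*I*sqrt(71815)/129267 ≈ 588.19*I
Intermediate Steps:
X(g) = -4/3 + g/3
F(U, K) = U**2 - K
v = -1418615/9 (v = 494*(-319) + ((-112 + ((-4/3 + (1/3)*5)**2 - 1*9)) + 83) = -157586 + ((-112 + ((-4/3 + 5/3)**2 - 9)) + 83) = -157586 + ((-112 + ((1/3)**2 - 9)) + 83) = -157586 + ((-112 + (1/9 - 9)) + 83) = -157586 + ((-112 - 80/9) + 83) = -157586 + (-1088/9 + 83) = -157586 - 341/9 = -1418615/9 ≈ -1.5762e+5)
v/(sqrt(67410 - 139225)) = -1418615/(9*sqrt(67410 - 139225)) = -1418615*(-I*sqrt(71815)/71815)/9 = -(-283723)*I*sqrt(71815)/129267 = 283723*I*sqrt(71815)/129267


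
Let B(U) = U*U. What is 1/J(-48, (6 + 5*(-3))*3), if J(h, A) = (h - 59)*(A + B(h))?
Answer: -1/243639 ≈ -4.1044e-6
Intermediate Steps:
B(U) = U**2
J(h, A) = (-59 + h)*(A + h**2) (J(h, A) = (h - 59)*(A + h**2) = (-59 + h)*(A + h**2))
1/J(-48, (6 + 5*(-3))*3) = 1/((-48)**3 - 59*(6 + 5*(-3))*3 - 59*(-48)**2 + ((6 + 5*(-3))*3)*(-48)) = 1/(-110592 - 59*(6 - 15)*3 - 59*2304 + ((6 - 15)*3)*(-48)) = 1/(-110592 - (-531)*3 - 135936 - 9*3*(-48)) = 1/(-110592 - 59*(-27) - 135936 - 27*(-48)) = 1/(-110592 + 1593 - 135936 + 1296) = 1/(-243639) = -1/243639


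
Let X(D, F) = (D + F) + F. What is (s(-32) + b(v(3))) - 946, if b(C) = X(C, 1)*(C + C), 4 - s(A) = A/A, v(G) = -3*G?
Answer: -817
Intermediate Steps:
X(D, F) = D + 2*F
s(A) = 3 (s(A) = 4 - A/A = 4 - 1*1 = 4 - 1 = 3)
b(C) = 2*C*(2 + C) (b(C) = (C + 2*1)*(C + C) = (C + 2)*(2*C) = (2 + C)*(2*C) = 2*C*(2 + C))
(s(-32) + b(v(3))) - 946 = (3 + 2*(-3*3)*(2 - 3*3)) - 946 = (3 + 2*(-9)*(2 - 9)) - 946 = (3 + 2*(-9)*(-7)) - 946 = (3 + 126) - 946 = 129 - 946 = -817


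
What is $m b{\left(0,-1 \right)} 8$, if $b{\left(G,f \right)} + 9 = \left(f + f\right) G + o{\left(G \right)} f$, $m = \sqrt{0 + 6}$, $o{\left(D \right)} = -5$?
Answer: $- 32 \sqrt{6} \approx -78.384$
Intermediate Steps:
$m = \sqrt{6} \approx 2.4495$
$b{\left(G,f \right)} = -9 - 5 f + 2 G f$ ($b{\left(G,f \right)} = -9 + \left(\left(f + f\right) G - 5 f\right) = -9 + \left(2 f G - 5 f\right) = -9 + \left(2 G f - 5 f\right) = -9 + \left(- 5 f + 2 G f\right) = -9 - 5 f + 2 G f$)
$m b{\left(0,-1 \right)} 8 = \sqrt{6} \left(-9 - -5 + 2 \cdot 0 \left(-1\right)\right) 8 = \sqrt{6} \left(-9 + 5 + 0\right) 8 = \sqrt{6} \left(-4\right) 8 = - 4 \sqrt{6} \cdot 8 = - 32 \sqrt{6}$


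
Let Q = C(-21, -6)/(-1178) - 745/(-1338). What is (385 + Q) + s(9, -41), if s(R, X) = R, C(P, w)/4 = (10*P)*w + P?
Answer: 307627549/788082 ≈ 390.35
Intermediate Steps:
C(P, w) = 4*P + 40*P*w (C(P, w) = 4*((10*P)*w + P) = 4*(10*P*w + P) = 4*(P + 10*P*w) = 4*P + 40*P*w)
Q = -2876759/788082 (Q = (4*(-21)*(1 + 10*(-6)))/(-1178) - 745/(-1338) = (4*(-21)*(1 - 60))*(-1/1178) - 745*(-1/1338) = (4*(-21)*(-59))*(-1/1178) + 745/1338 = 4956*(-1/1178) + 745/1338 = -2478/589 + 745/1338 = -2876759/788082 ≈ -3.6503)
(385 + Q) + s(9, -41) = (385 - 2876759/788082) + 9 = 300534811/788082 + 9 = 307627549/788082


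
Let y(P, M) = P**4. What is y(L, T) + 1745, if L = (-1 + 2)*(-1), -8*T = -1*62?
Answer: 1746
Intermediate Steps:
T = 31/4 (T = -(-1)*62/8 = -1/8*(-62) = 31/4 ≈ 7.7500)
L = -1 (L = 1*(-1) = -1)
y(L, T) + 1745 = (-1)**4 + 1745 = 1 + 1745 = 1746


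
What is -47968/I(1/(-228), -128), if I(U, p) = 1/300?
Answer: -14390400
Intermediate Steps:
I(U, p) = 1/300
-47968/I(1/(-228), -128) = -47968/1/300 = -47968*300 = -14390400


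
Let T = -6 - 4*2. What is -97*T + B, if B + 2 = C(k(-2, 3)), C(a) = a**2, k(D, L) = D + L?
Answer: 1357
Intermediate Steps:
T = -14 (T = -6 - 8 = -14)
B = -1 (B = -2 + (-2 + 3)**2 = -2 + 1**2 = -2 + 1 = -1)
-97*T + B = -97*(-14) - 1 = 1358 - 1 = 1357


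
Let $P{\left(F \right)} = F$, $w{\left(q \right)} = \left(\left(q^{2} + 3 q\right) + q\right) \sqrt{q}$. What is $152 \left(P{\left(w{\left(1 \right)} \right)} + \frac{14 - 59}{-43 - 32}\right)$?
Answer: $\frac{4256}{5} \approx 851.2$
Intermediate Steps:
$w{\left(q \right)} = \sqrt{q} \left(q^{2} + 4 q\right)$ ($w{\left(q \right)} = \left(q^{2} + 4 q\right) \sqrt{q} = \sqrt{q} \left(q^{2} + 4 q\right)$)
$152 \left(P{\left(w{\left(1 \right)} \right)} + \frac{14 - 59}{-43 - 32}\right) = 152 \left(1^{\frac{3}{2}} \left(4 + 1\right) + \frac{14 - 59}{-43 - 32}\right) = 152 \left(1 \cdot 5 - \frac{45}{-75}\right) = 152 \left(5 - - \frac{3}{5}\right) = 152 \left(5 + \frac{3}{5}\right) = 152 \cdot \frac{28}{5} = \frac{4256}{5}$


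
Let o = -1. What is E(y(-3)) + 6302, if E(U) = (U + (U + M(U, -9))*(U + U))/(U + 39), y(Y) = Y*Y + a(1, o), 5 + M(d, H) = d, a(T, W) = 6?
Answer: 37897/6 ≈ 6316.2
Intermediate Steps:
M(d, H) = -5 + d
y(Y) = 6 + Y**2 (y(Y) = Y*Y + 6 = Y**2 + 6 = 6 + Y**2)
E(U) = (U + 2*U*(-5 + 2*U))/(39 + U) (E(U) = (U + (U + (-5 + U))*(U + U))/(U + 39) = (U + (-5 + 2*U)*(2*U))/(39 + U) = (U + 2*U*(-5 + 2*U))/(39 + U))
E(y(-3)) + 6302 = (6 + (-3)**2)*(-9 + 4*(6 + (-3)**2))/(39 + (6 + (-3)**2)) + 6302 = (6 + 9)*(-9 + 4*(6 + 9))/(39 + (6 + 9)) + 6302 = 15*(-9 + 4*15)/(39 + 15) + 6302 = 15*(-9 + 60)/54 + 6302 = 15*(1/54)*51 + 6302 = 85/6 + 6302 = 37897/6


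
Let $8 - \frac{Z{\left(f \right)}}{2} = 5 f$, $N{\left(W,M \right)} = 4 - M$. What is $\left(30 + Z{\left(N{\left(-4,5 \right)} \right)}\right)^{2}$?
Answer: $3136$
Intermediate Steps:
$Z{\left(f \right)} = 16 - 10 f$ ($Z{\left(f \right)} = 16 - 2 \cdot 5 f = 16 - 10 f$)
$\left(30 + Z{\left(N{\left(-4,5 \right)} \right)}\right)^{2} = \left(30 + \left(16 - 10 \left(4 - 5\right)\right)\right)^{2} = \left(30 + \left(16 - -10\right)\right)^{2} = \left(30 + \left(16 + 10\right)\right)^{2} = \left(30 + 26\right)^{2} = 56^{2} = 3136$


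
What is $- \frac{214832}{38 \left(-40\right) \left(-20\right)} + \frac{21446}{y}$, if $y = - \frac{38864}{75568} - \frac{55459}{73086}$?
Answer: $- \frac{14071299134686877}{834971626900} \approx -16852.0$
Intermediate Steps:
$y = - \frac{439458751}{345185178}$ ($y = \left(-38864\right) \frac{1}{75568} - \frac{55459}{73086} = - \frac{2429}{4723} - \frac{55459}{73086} = - \frac{439458751}{345185178} \approx -1.2731$)
$- \frac{214832}{38 \left(-40\right) \left(-20\right)} + \frac{21446}{y} = - \frac{214832}{38 \left(-40\right) \left(-20\right)} + \frac{21446}{- \frac{439458751}{345185178}} = - \frac{214832}{\left(-1520\right) \left(-20\right)} + 21446 \left(- \frac{345185178}{439458751}\right) = - \frac{214832}{30400} - \frac{7402841327388}{439458751} = \left(-214832\right) \frac{1}{30400} - \frac{7402841327388}{439458751} = - \frac{13427}{1900} - \frac{7402841327388}{439458751} = - \frac{14071299134686877}{834971626900}$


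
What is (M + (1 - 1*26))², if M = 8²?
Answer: 1521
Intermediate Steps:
M = 64
(M + (1 - 1*26))² = (64 + (1 - 1*26))² = (64 + (1 - 26))² = (64 - 25)² = 39² = 1521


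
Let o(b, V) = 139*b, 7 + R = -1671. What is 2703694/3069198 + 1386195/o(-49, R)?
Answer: -2118046030888/10452153789 ≈ -202.64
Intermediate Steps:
R = -1678 (R = -7 - 1671 = -1678)
2703694/3069198 + 1386195/o(-49, R) = 2703694/3069198 + 1386195/((139*(-49))) = 2703694*(1/3069198) + 1386195/(-6811) = 1351847/1534599 + 1386195*(-1/6811) = 1351847/1534599 - 1386195/6811 = -2118046030888/10452153789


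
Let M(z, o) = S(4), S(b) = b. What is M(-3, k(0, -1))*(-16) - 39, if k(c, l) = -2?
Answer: -103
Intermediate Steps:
M(z, o) = 4
M(-3, k(0, -1))*(-16) - 39 = 4*(-16) - 39 = -64 - 39 = -103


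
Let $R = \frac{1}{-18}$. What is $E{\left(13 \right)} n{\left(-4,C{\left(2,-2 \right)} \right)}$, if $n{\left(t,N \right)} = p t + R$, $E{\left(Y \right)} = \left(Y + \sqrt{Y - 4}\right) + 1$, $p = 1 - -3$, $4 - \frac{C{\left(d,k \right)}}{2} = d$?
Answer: $- \frac{4913}{18} \approx -272.94$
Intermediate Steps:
$C{\left(d,k \right)} = 8 - 2 d$
$p = 4$ ($p = 1 + 3 = 4$)
$E{\left(Y \right)} = 1 + Y + \sqrt{-4 + Y}$ ($E{\left(Y \right)} = \left(Y + \sqrt{-4 + Y}\right) + 1 = 1 + Y + \sqrt{-4 + Y}$)
$R = - \frac{1}{18} \approx -0.055556$
$n{\left(t,N \right)} = - \frac{1}{18} + 4 t$ ($n{\left(t,N \right)} = 4 t - \frac{1}{18} = - \frac{1}{18} + 4 t$)
$E{\left(13 \right)} n{\left(-4,C{\left(2,-2 \right)} \right)} = \left(1 + 13 + \sqrt{-4 + 13}\right) \left(- \frac{1}{18} + 4 \left(-4\right)\right) = \left(1 + 13 + \sqrt{9}\right) \left(- \frac{1}{18} - 16\right) = \left(1 + 13 + 3\right) \left(- \frac{289}{18}\right) = 17 \left(- \frac{289}{18}\right) = - \frac{4913}{18}$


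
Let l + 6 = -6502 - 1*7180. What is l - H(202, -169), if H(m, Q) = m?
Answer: -13890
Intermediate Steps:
l = -13688 (l = -6 + (-6502 - 1*7180) = -6 + (-6502 - 7180) = -6 - 13682 = -13688)
l - H(202, -169) = -13688 - 1*202 = -13688 - 202 = -13890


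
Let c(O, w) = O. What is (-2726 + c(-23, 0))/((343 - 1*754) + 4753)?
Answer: -2749/4342 ≈ -0.63312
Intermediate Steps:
(-2726 + c(-23, 0))/((343 - 1*754) + 4753) = (-2726 - 23)/((343 - 1*754) + 4753) = -2749/((343 - 754) + 4753) = -2749/(-411 + 4753) = -2749/4342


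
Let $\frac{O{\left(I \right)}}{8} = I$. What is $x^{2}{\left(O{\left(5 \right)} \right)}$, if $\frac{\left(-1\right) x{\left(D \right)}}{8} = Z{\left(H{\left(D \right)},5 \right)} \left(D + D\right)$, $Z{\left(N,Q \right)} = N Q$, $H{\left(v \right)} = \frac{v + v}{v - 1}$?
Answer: $\frac{65536000000}{1521} \approx 4.3087 \cdot 10^{7}$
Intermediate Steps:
$H{\left(v \right)} = \frac{2 v}{-1 + v}$
$O{\left(I \right)} = 8 I$
$x{\left(D \right)} = - \frac{160 D^{2}}{-1 + D}$ ($x{\left(D \right)} = - 8 \frac{2 D}{-1 + D} 5 \left(D + D\right) = - 8 \frac{10 D}{-1 + D} 2 D = - 8 \frac{20 D^{2}}{-1 + D} = - \frac{160 D^{2}}{-1 + D}$)
$x^{2}{\left(O{\left(5 \right)} \right)} = \left(- \frac{160 \left(8 \cdot 5\right)^{2}}{-1 + 8 \cdot 5}\right)^{2} = \left(- \frac{160 \cdot 40^{2}}{-1 + 40}\right)^{2} = \left(\left(-160\right) 1600 \cdot \frac{1}{39}\right)^{2} = \left(- \frac{256000}{39}\right)^{2} = \frac{65536000000}{1521}$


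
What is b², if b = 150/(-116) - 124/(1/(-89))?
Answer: 409616640169/3364 ≈ 1.2176e+8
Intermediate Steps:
b = 640013/58 (b = 150*(-1/116) - 124/(-1/89) = -75/58 - 124*(-89) = -75/58 + 11036 = 640013/58 ≈ 11035.)
b² = (640013/58)² = 409616640169/3364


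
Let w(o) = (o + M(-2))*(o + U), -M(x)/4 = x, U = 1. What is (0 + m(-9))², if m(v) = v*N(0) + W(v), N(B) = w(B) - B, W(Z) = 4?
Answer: 4624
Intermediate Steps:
M(x) = -4*x
w(o) = (1 + o)*(8 + o) (w(o) = (o - 4*(-2))*(o + 1) = (o + 8)*(1 + o) = (8 + o)*(1 + o) = (1 + o)*(8 + o))
N(B) = 8 + B² + 8*B (N(B) = (8 + B² + 9*B) - B = 8 + B² + 8*B)
m(v) = 4 + 8*v (m(v) = v*(8 + 0² + 8*0) + 4 = v*(8 + 0 + 0) + 4 = v*8 + 4 = 8*v + 4 = 4 + 8*v)
(0 + m(-9))² = (0 + (4 + 8*(-9)))² = (0 + (4 - 72))² = (0 - 68)² = (-68)² = 4624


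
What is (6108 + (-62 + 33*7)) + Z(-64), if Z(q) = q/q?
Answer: 6278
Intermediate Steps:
Z(q) = 1
(6108 + (-62 + 33*7)) + Z(-64) = (6108 + (-62 + 33*7)) + 1 = (6108 + (-62 + 231)) + 1 = (6108 + 169) + 1 = 6277 + 1 = 6278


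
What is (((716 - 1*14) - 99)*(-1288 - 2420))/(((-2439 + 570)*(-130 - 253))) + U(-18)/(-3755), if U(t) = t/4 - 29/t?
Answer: -25181480026/8063791155 ≈ -3.1228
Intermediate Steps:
U(t) = -29/t + t/4 (U(t) = t*(1/4) - 29/t = t/4 - 29/t = -29/t + t/4)
(((716 - 1*14) - 99)*(-1288 - 2420))/(((-2439 + 570)*(-130 - 253))) + U(-18)/(-3755) = (((716 - 1*14) - 99)*(-1288 - 2420))/(((-2439 + 570)*(-130 - 253))) + (-29/(-18) + (1/4)*(-18))/(-3755) = (((716 - 14) - 99)*(-3708))/((-1869*(-383))) + (-29*(-1/18) - 9/2)*(-1/3755) = ((702 - 99)*(-3708))/715827 + (29/18 - 9/2)*(-1/3755) = (603*(-3708))*(1/715827) - 26/9*(-1/3755) = -2235924*1/715827 + 26/33795 = -745308/238609 + 26/33795 = -25181480026/8063791155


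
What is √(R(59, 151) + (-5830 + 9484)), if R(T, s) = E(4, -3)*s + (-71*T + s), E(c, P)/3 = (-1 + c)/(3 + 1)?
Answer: I*√177/2 ≈ 6.6521*I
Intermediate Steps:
E(c, P) = -¾ + 3*c/4 (E(c, P) = 3*((-1 + c)/(3 + 1)) = 3*((-1 + c)/4) = 3*((-1 + c)*(¼)) = 3*(-¼ + c/4) = -¾ + 3*c/4)
R(T, s) = -71*T + 13*s/4 (R(T, s) = (-¾ + (¾)*4)*s + (-71*T + s) = (-¾ + 3)*s + (s - 71*T) = 9*s/4 + (s - 71*T) = -71*T + 13*s/4)
√(R(59, 151) + (-5830 + 9484)) = √((-71*59 + (13/4)*151) + (-5830 + 9484)) = √((-4189 + 1963/4) + 3654) = √(-14793/4 + 3654) = √(-177/4) = I*√177/2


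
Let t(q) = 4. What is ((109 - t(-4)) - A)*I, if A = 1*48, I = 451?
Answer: 25707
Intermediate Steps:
A = 48
((109 - t(-4)) - A)*I = ((109 - 1*4) - 1*48)*451 = ((109 - 4) - 48)*451 = (105 - 48)*451 = 57*451 = 25707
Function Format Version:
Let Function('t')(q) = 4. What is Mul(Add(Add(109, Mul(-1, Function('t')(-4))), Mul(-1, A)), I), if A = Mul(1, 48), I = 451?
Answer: 25707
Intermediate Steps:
A = 48
Mul(Add(Add(109, Mul(-1, Function('t')(-4))), Mul(-1, A)), I) = Mul(Add(Add(109, Mul(-1, 4)), Mul(-1, 48)), 451) = Mul(Add(Add(109, -4), -48), 451) = Mul(Add(105, -48), 451) = Mul(57, 451) = 25707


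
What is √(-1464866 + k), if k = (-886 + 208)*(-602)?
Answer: I*√1056710 ≈ 1028.0*I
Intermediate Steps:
k = 408156 (k = -678*(-602) = 408156)
√(-1464866 + k) = √(-1464866 + 408156) = √(-1056710) = I*√1056710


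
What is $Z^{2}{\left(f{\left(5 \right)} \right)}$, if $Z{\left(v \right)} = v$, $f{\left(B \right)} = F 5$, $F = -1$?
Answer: $25$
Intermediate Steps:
$f{\left(B \right)} = -5$ ($f{\left(B \right)} = \left(-1\right) 5 = -5$)
$Z^{2}{\left(f{\left(5 \right)} \right)} = \left(-5\right)^{2} = 25$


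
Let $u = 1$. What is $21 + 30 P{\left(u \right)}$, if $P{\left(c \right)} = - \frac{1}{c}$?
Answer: $-9$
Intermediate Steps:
$21 + 30 P{\left(u \right)} = 21 + 30 \left(- 1^{-1}\right) = 21 + 30 \left(\left(-1\right) 1\right) = 21 + 30 \left(-1\right) = 21 - 30 = -9$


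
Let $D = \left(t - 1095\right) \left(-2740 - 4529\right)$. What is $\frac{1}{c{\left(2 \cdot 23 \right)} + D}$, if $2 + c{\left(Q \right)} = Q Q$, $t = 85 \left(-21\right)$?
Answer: $\frac{1}{20936834} \approx 4.7763 \cdot 10^{-8}$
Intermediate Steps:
$t = -1785$
$c{\left(Q \right)} = -2 + Q^{2}$ ($c{\left(Q \right)} = -2 + Q Q = -2 + Q^{2}$)
$D = 20934720$ ($D = \left(-1785 - 1095\right) \left(-2740 - 4529\right) = \left(-2880\right) \left(-7269\right) = 20934720$)
$\frac{1}{c{\left(2 \cdot 23 \right)} + D} = \frac{1}{\left(-2 + \left(2 \cdot 23\right)^{2}\right) + 20934720} = \frac{1}{\left(-2 + 46^{2}\right) + 20934720} = \frac{1}{\left(-2 + 2116\right) + 20934720} = \frac{1}{2114 + 20934720} = \frac{1}{20936834}$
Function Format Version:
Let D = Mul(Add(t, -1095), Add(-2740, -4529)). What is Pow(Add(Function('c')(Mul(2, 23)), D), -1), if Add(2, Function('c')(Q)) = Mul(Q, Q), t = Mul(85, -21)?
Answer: Rational(1, 20936834) ≈ 4.7763e-8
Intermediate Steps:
t = -1785
Function('c')(Q) = Add(-2, Pow(Q, 2)) (Function('c')(Q) = Add(-2, Mul(Q, Q)) = Add(-2, Pow(Q, 2)))
D = 20934720 (D = Mul(Add(-1785, -1095), Add(-2740, -4529)) = Mul(-2880, -7269) = 20934720)
Pow(Add(Function('c')(Mul(2, 23)), D), -1) = Pow(Add(Add(-2, Pow(Mul(2, 23), 2)), 20934720), -1) = Pow(Add(Add(-2, Pow(46, 2)), 20934720), -1) = Pow(Add(Add(-2, 2116), 20934720), -1) = Pow(Add(2114, 20934720), -1) = Pow(20936834, -1) = Rational(1, 20936834)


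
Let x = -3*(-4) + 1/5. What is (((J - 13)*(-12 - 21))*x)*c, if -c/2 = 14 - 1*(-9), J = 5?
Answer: -740784/5 ≈ -1.4816e+5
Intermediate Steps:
x = 61/5 (x = 12 + ⅕ = 61/5 ≈ 12.200)
c = -46 (c = -2*(14 - 1*(-9)) = -2*(14 + 9) = -2*23 = -46)
(((J - 13)*(-12 - 21))*x)*c = (((5 - 13)*(-12 - 21))*(61/5))*(-46) = (-8*(-33)*(61/5))*(-46) = (264*(61/5))*(-46) = (16104/5)*(-46) = -740784/5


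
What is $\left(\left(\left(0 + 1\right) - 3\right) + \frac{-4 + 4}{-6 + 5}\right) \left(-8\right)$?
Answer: $16$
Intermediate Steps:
$\left(\left(\left(0 + 1\right) - 3\right) + \frac{-4 + 4}{-6 + 5}\right) \left(-8\right) = \left(\left(1 - 3\right) + \frac{0}{-1}\right) \left(-8\right) = \left(-2 + 0 \left(-1\right)\right) \left(-8\right) = \left(-2 + 0\right) \left(-8\right) = \left(-2\right) \left(-8\right) = 16$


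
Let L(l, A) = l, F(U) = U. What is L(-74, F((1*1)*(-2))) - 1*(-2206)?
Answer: 2132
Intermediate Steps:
L(-74, F((1*1)*(-2))) - 1*(-2206) = -74 - 1*(-2206) = -74 + 2206 = 2132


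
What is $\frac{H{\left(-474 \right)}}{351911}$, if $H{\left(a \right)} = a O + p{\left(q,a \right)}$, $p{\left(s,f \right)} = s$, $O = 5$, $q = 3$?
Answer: $- \frac{2367}{351911} \approx -0.0067261$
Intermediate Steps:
$H{\left(a \right)} = 3 + 5 a$ ($H{\left(a \right)} = a 5 + 3 = 5 a + 3 = 3 + 5 a$)
$\frac{H{\left(-474 \right)}}{351911} = \frac{3 + 5 \left(-474\right)}{351911} = \left(3 - 2370\right) \frac{1}{351911} = \left(-2367\right) \frac{1}{351911} = - \frac{2367}{351911}$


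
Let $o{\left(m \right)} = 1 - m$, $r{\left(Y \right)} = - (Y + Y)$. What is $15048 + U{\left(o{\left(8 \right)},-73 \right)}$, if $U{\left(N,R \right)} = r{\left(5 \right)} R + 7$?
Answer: $15785$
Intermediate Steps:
$r{\left(Y \right)} = - 2 Y$
$U{\left(N,R \right)} = 7 - 10 R$ ($U{\left(N,R \right)} = \left(-2\right) 5 R + 7 = - 10 R + 7 = 7 - 10 R$)
$15048 + U{\left(o{\left(8 \right)},-73 \right)} = 15048 + \left(7 - -730\right) = 15048 + \left(7 + 730\right) = 15048 + 737 = 15785$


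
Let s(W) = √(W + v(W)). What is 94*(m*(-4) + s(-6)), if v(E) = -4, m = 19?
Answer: -7144 + 94*I*√10 ≈ -7144.0 + 297.25*I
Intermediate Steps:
s(W) = √(-4 + W) (s(W) = √(W - 4) = √(-4 + W))
94*(m*(-4) + s(-6)) = 94*(19*(-4) + √(-4 - 6)) = 94*(-76 + √(-10)) = 94*(-76 + I*√10) = -7144 + 94*I*√10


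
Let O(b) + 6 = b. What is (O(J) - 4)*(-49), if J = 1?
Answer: 441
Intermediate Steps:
O(b) = -6 + b
(O(J) - 4)*(-49) = ((-6 + 1) - 4)*(-49) = (-5 - 4)*(-49) = -9*(-49) = 441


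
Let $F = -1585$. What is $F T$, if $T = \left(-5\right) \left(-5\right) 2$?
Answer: $-79250$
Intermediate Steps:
$T = 50$ ($T = 25 \cdot 2 = 50$)
$F T = \left(-1585\right) 50 = -79250$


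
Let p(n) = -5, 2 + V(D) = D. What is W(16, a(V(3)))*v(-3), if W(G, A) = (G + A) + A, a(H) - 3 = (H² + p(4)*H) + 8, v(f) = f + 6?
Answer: 90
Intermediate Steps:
V(D) = -2 + D
v(f) = 6 + f
a(H) = 11 + H² - 5*H (a(H) = 3 + ((H² - 5*H) + 8) = 3 + (8 + H² - 5*H) = 11 + H² - 5*H)
W(G, A) = G + 2*A (W(G, A) = (A + G) + A = G + 2*A)
W(16, a(V(3)))*v(-3) = (16 + 2*(11 + (-2 + 3)² - 5*(-2 + 3)))*(6 - 3) = (16 + 2*(11 + 1² - 5*1))*3 = (16 + 2*(11 + 1 - 5))*3 = (16 + 2*7)*3 = (16 + 14)*3 = 30*3 = 90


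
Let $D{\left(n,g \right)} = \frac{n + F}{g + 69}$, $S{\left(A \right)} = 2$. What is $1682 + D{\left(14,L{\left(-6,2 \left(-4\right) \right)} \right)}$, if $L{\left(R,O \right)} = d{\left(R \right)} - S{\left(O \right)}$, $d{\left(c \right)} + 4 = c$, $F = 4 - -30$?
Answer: $\frac{31974}{19} \approx 1682.8$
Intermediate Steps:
$F = 34$ ($F = 4 + 30 = 34$)
$d{\left(c \right)} = -4 + c$
$L{\left(R,O \right)} = -6 + R$ ($L{\left(R,O \right)} = \left(-4 + R\right) - 2 = -6 + R$)
$D{\left(n,g \right)} = \frac{34 + n}{69 + g}$ ($D{\left(n,g \right)} = \frac{n + 34}{g + 69} = \frac{34 + n}{69 + g}$)
$1682 + D{\left(14,L{\left(-6,2 \left(-4\right) \right)} \right)} = 1682 + \frac{34 + 14}{69 - 12} = 1682 + \frac{1}{69 - 12} \cdot 48 = 1682 + \frac{1}{57} \cdot 48 = 1682 + \frac{16}{19} = \frac{31974}{19}$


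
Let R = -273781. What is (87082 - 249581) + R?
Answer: -436280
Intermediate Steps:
(87082 - 249581) + R = (87082 - 249581) - 273781 = -162499 - 273781 = -436280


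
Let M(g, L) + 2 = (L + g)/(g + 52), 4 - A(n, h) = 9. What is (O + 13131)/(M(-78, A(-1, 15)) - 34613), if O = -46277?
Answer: 861796/899907 ≈ 0.95765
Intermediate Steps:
A(n, h) = -5 (A(n, h) = 4 - 1*9 = 4 - 9 = -5)
M(g, L) = -2 + (L + g)/(52 + g) (M(g, L) = -2 + (L + g)/(g + 52) = -2 + (L + g)/(52 + g))
(O + 13131)/(M(-78, A(-1, 15)) - 34613) = (-46277 + 13131)/((-104 - 5 - 1*(-78))/(52 - 78) - 34613) = -33146/((-104 - 5 + 78)/(-26) - 34613) = -33146/(-1/26*(-31) - 34613) = -33146/(31/26 - 34613) = -33146/(-899907/26) = -33146*(-26/899907) = 861796/899907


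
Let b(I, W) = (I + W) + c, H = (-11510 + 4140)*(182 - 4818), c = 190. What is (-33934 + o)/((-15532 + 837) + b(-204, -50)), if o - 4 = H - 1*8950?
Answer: -34124440/14759 ≈ -2312.1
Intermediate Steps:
H = 34167320 (H = -7370*(-4636) = 34167320)
b(I, W) = 190 + I + W (b(I, W) = (I + W) + 190 = 190 + I + W)
o = 34158374 (o = 4 + (34167320 - 1*8950) = 4 + (34167320 - 8950) = 4 + 34158370 = 34158374)
(-33934 + o)/((-15532 + 837) + b(-204, -50)) = (-33934 + 34158374)/((-15532 + 837) + (190 - 204 - 50)) = 34124440/(-14695 - 64) = 34124440/(-14759) = 34124440*(-1/14759) = -34124440/14759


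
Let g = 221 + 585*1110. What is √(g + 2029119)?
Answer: √2678690 ≈ 1636.7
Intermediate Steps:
g = 649571 (g = 221 + 649350 = 649571)
√(g + 2029119) = √(649571 + 2029119) = √2678690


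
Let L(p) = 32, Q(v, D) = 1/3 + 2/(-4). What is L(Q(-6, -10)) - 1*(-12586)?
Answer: 12618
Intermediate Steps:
Q(v, D) = -⅙ (Q(v, D) = 1*(⅓) + 2*(-¼) = ⅓ - ½ = -⅙)
L(Q(-6, -10)) - 1*(-12586) = 32 - 1*(-12586) = 32 + 12586 = 12618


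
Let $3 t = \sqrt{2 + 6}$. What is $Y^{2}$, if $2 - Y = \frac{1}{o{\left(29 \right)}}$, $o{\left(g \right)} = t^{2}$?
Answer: $\frac{49}{64} \approx 0.76563$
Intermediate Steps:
$t = \frac{2 \sqrt{2}}{3}$ ($t = \frac{\sqrt{2 + 6}}{3} = \frac{\sqrt{8}}{3} = \frac{2 \sqrt{2}}{3} \approx 0.94281$)
$o{\left(g \right)} = \frac{8}{9}$ ($o{\left(g \right)} = \left(\frac{2 \sqrt{2}}{3}\right)^{2} = \frac{8}{9}$)
$Y = \frac{7}{8}$ ($Y = 2 - \frac{1}{\frac{8}{9}} = 2 - \frac{9}{8} = \frac{7}{8} \approx 0.875$)
$Y^{2} = \left(\frac{7}{8}\right)^{2} = \frac{49}{64}$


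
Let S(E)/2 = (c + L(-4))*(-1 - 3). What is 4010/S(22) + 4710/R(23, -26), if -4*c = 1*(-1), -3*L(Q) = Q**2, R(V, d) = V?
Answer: 425655/1403 ≈ 303.39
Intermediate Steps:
L(Q) = -Q**2/3
c = 1/4 (c = -(-1)/4 = -1/4*(-1) = 1/4 ≈ 0.25000)
S(E) = 122/3 (S(E) = 2*((1/4 - 1/3*(-4)**2)*(-1 - 3)) = 2*((1/4 - 1/3*16)*(-4)) = 2*((1/4 - 16/3)*(-4)) = 2*(-61/12*(-4)) = 2*(61/3) = 122/3)
4010/S(22) + 4710/R(23, -26) = 4010/(122/3) + 4710/23 = 4010*(3/122) + 4710*(1/23) = 6015/61 + 4710/23 = 425655/1403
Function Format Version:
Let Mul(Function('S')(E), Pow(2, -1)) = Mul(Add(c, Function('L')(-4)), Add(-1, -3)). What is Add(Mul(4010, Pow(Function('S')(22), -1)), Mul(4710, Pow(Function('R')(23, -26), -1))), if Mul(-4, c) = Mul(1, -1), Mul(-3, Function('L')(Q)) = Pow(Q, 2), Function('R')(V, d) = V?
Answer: Rational(425655, 1403) ≈ 303.39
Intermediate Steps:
Function('L')(Q) = Mul(Rational(-1, 3), Pow(Q, 2))
c = Rational(1, 4) (c = Mul(Rational(-1, 4), Mul(1, -1)) = Mul(Rational(-1, 4), -1) = Rational(1, 4) ≈ 0.25000)
Function('S')(E) = Rational(122, 3) (Function('S')(E) = Mul(2, Mul(Add(Rational(1, 4), Mul(Rational(-1, 3), Pow(-4, 2))), Add(-1, -3))) = Mul(2, Mul(Add(Rational(1, 4), Mul(Rational(-1, 3), 16)), -4)) = Mul(2, Mul(Add(Rational(1, 4), Rational(-16, 3)), -4)) = Mul(2, Mul(Rational(-61, 12), -4)) = Mul(2, Rational(61, 3)) = Rational(122, 3))
Add(Mul(4010, Pow(Function('S')(22), -1)), Mul(4710, Pow(Function('R')(23, -26), -1))) = Add(Mul(4010, Pow(Rational(122, 3), -1)), Mul(4710, Pow(23, -1))) = Add(Mul(4010, Rational(3, 122)), Mul(4710, Rational(1, 23))) = Add(Rational(6015, 61), Rational(4710, 23)) = Rational(425655, 1403)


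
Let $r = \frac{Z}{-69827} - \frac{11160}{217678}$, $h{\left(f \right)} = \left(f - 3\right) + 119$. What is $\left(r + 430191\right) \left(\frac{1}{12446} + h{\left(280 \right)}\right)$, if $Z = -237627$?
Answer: $\frac{1150985004944334670998}{6756311858317} \approx 1.7036 \cdot 10^{8}$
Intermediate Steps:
$h{\left(f \right)} = 116 + f$ ($h{\left(f \right)} = \left(-3 + f\right) + 119 = 116 + f$)
$r = \frac{25473450393}{7599900853}$ ($r = - \frac{237627}{-69827} - \frac{11160}{217678} = \left(-237627\right) \left(- \frac{1}{69827}\right) - \frac{5580}{108839} = \frac{237627}{69827} - \frac{5580}{108839} = \frac{25473450393}{7599900853} \approx 3.3518$)
$\left(r + 430191\right) \left(\frac{1}{12446} + h{\left(280 \right)}\right) = \left(\frac{25473450393}{7599900853} + 430191\right) \left(\frac{1}{12446} + \left(116 + 280\right)\right) = \frac{3269434421303316 \left(\frac{1}{12446} + 396\right)}{7599900853} = \frac{3269434421303316}{7599900853} \cdot \frac{4928617}{12446} = \frac{1150985004944334670998}{6756311858317}$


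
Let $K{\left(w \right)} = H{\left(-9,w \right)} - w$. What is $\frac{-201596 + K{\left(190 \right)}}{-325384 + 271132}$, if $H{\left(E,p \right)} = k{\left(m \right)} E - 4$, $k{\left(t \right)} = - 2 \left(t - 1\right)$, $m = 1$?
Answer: $\frac{100895}{27126} \approx 3.7195$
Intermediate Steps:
$k{\left(t \right)} = 2 - 2 t$ ($k{\left(t \right)} = - 2 \left(-1 + t\right) = 2 - 2 t$)
$H{\left(E,p \right)} = -4$ ($H{\left(E,p \right)} = \left(2 - 2\right) E - 4 = 0 E - 4 = 0 - 4 = -4$)
$K{\left(w \right)} = -4 - w$
$\frac{-201596 + K{\left(190 \right)}}{-325384 + 271132} = \frac{-201596 - 194}{-325384 + 271132} = \frac{-201596 - 194}{-54252} = \left(-201596 - 194\right) \left(- \frac{1}{54252}\right) = \left(-201790\right) \left(- \frac{1}{54252}\right) = \frac{100895}{27126}$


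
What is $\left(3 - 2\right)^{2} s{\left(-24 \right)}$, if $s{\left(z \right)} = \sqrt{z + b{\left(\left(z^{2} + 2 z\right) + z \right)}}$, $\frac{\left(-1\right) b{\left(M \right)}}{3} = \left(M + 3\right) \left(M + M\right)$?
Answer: $2 i \sqrt{383298} \approx 1238.2 i$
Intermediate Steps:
$b{\left(M \right)} = - 6 M \left(3 + M\right)$ ($b{\left(M \right)} = - 3 \left(M + 3\right) \left(M + M\right) = - 3 \left(3 + M\right) 2 M = - 3 \cdot 2 M \left(3 + M\right) = - 6 M \left(3 + M\right)$)
$s{\left(z \right)} = \sqrt{z - 6 \left(z^{2} + 3 z\right) \left(3 + z^{2} + 3 z\right)}$ ($s{\left(z \right)} = \sqrt{z - 6 \left(\left(z^{2} + 2 z\right) + z\right) \left(3 + \left(\left(z^{2} + 2 z\right) + z\right)\right)} = \sqrt{z - 6 \left(z^{2} + 3 z\right) \left(3 + \left(z^{2} + 3 z\right)\right)} = \sqrt{z - 6 \left(z^{2} + 3 z\right) \left(3 + z^{2} + 3 z\right)}$)
$\left(3 - 2\right)^{2} s{\left(-24 \right)} = \left(3 - 2\right)^{2} \sqrt{- 24 \left(1 - 6 \left(3 - 24\right) \left(3 - 24 \left(3 - 24\right)\right)\right)} = 1^{2} \sqrt{- 24 \left(1 - - 126 \left(3 - -504\right)\right)} = 1 \sqrt{- 24 \left(1 - - 126 \left(3 + 504\right)\right)} = 1 \sqrt{- 24 \left(1 - \left(-126\right) 507\right)} = 1 \sqrt{- 24 \left(1 + 63882\right)} = 1 \sqrt{\left(-24\right) 63883} = 1 \sqrt{-1533192} = 1 \cdot 2 i \sqrt{383298} = 2 i \sqrt{383298}$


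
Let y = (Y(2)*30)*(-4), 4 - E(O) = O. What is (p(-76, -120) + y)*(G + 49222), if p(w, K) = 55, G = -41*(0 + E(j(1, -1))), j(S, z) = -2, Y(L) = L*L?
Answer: -20814800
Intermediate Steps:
Y(L) = L²
E(O) = 4 - O
G = -246 (G = -41*(0 + (4 - 1*(-2))) = -41*(0 + (4 + 2)) = -41*(0 + 6) = -41*6 = -246)
y = -480 (y = (2²*30)*(-4) = (4*30)*(-4) = 120*(-4) = -480)
(p(-76, -120) + y)*(G + 49222) = (55 - 480)*(-246 + 49222) = -425*48976 = -20814800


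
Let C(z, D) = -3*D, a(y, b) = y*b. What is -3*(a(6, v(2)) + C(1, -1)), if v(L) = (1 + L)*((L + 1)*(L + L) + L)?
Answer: -765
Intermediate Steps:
v(L) = (1 + L)*(L + 2*L*(1 + L)) (v(L) = (1 + L)*((1 + L)*(2*L) + L) = (1 + L)*(2*L*(1 + L) + L) = (1 + L)*(L + 2*L*(1 + L)))
a(y, b) = b*y
-3*(a(6, v(2)) + C(1, -1)) = -3*((2*(3 + 2*2² + 5*2))*6 - 3*(-1)) = -3*((2*(3 + 2*4 + 10))*6 + 3) = -3*((2*(3 + 8 + 10))*6 + 3) = -3*((2*21)*6 + 3) = -3*(42*6 + 3) = -3*(252 + 3) = -3*255 = -765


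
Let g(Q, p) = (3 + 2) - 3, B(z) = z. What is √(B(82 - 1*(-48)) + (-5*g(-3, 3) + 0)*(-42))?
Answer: 5*√22 ≈ 23.452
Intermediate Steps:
g(Q, p) = 2 (g(Q, p) = 5 - 3 = 2)
√(B(82 - 1*(-48)) + (-5*g(-3, 3) + 0)*(-42)) = √((82 - 1*(-48)) + (-5*2 + 0)*(-42)) = √((82 + 48) + (-10 + 0)*(-42)) = √(130 - 10*(-42)) = √(130 + 420) = √550 = 5*√22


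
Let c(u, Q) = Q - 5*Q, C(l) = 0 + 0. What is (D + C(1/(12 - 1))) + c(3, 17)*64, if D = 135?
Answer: -4217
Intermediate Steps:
C(l) = 0
c(u, Q) = -4*Q
(D + C(1/(12 - 1))) + c(3, 17)*64 = (135 + 0) - 4*17*64 = 135 - 68*64 = 135 - 4352 = -4217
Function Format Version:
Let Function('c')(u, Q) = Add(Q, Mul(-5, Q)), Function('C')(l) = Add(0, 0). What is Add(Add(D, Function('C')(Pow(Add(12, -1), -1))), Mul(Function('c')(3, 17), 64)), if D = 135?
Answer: -4217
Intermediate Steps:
Function('C')(l) = 0
Function('c')(u, Q) = Mul(-4, Q)
Add(Add(D, Function('C')(Pow(Add(12, -1), -1))), Mul(Function('c')(3, 17), 64)) = Add(Add(135, 0), Mul(Mul(-4, 17), 64)) = Add(135, Mul(-68, 64)) = Add(135, -4352) = -4217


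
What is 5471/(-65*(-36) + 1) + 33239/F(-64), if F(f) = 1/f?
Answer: -4979994465/2341 ≈ -2.1273e+6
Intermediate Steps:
5471/(-65*(-36) + 1) + 33239/F(-64) = 5471/(-65*(-36) + 1) + 33239/(1/(-64)) = 5471/(2340 + 1) + 33239/(-1/64) = 5471/2341 + 33239*(-64) = 5471*(1/2341) - 2127296 = 5471/2341 - 2127296 = -4979994465/2341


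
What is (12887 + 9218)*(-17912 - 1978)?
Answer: -439668450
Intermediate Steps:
(12887 + 9218)*(-17912 - 1978) = 22105*(-19890) = -439668450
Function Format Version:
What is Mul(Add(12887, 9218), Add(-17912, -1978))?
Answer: -439668450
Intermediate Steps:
Mul(Add(12887, 9218), Add(-17912, -1978)) = Mul(22105, -19890) = -439668450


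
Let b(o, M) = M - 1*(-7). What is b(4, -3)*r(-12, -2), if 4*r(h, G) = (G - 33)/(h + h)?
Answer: 35/24 ≈ 1.4583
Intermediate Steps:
r(h, G) = (-33 + G)/(8*h) (r(h, G) = ((G - 33)/(h + h))/4 = ((-33 + G)/((2*h)))/4 = ((-33 + G)*(1/(2*h)))/4 = ((-33 + G)/(2*h))/4 = (-33 + G)/(8*h))
b(o, M) = 7 + M (b(o, M) = M + 7 = 7 + M)
b(4, -3)*r(-12, -2) = (7 - 3)*((⅛)*(-33 - 2)/(-12)) = 4*((⅛)*(-1/12)*(-35)) = 4*(35/96) = 35/24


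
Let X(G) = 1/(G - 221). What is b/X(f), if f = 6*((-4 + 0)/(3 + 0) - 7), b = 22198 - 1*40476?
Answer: 4953338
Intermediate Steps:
b = -18278 (b = 22198 - 40476 = -18278)
f = -50 (f = 6*(-4/3 - 7) = 6*(-25/3) = -50)
X(G) = 1/(-221 + G)
b/X(f) = -18278/(1/(-221 - 50)) = -18278/(1/(-271)) = -18278/(-1/271) = -18278*(-271) = 4953338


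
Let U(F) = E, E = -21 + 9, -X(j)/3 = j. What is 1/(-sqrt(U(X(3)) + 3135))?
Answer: -sqrt(347)/1041 ≈ -0.017894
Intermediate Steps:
X(j) = -3*j
E = -12
U(F) = -12
1/(-sqrt(U(X(3)) + 3135)) = 1/(-sqrt(-12 + 3135)) = 1/(-sqrt(3123)) = 1/(-3*sqrt(347)) = -sqrt(347)/1041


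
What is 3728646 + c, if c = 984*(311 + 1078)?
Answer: 5095422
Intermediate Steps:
c = 1366776 (c = 984*1389 = 1366776)
3728646 + c = 3728646 + 1366776 = 5095422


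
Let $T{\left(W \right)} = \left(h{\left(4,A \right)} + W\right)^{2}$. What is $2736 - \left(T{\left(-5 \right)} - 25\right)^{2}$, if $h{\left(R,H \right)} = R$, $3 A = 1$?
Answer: $2160$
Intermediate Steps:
$A = \frac{1}{3}$ ($A = \frac{1}{3} \cdot 1 = \frac{1}{3} \approx 0.33333$)
$T{\left(W \right)} = \left(4 + W\right)^{2}$
$2736 - \left(T{\left(-5 \right)} - 25\right)^{2} = 2736 - \left(\left(4 - 5\right)^{2} - 25\right)^{2} = 2736 - \left(\left(-1\right)^{2} - 25\right)^{2} = 2736 - \left(1 - 25\right)^{2} = 2736 - \left(-24\right)^{2} = 2736 - 576 = 2160$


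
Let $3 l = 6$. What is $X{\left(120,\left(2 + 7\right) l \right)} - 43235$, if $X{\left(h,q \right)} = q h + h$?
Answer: $-40955$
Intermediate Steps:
$l = 2$ ($l = \frac{1}{3} \cdot 6 = 2$)
$X{\left(h,q \right)} = h + h q$ ($X{\left(h,q \right)} = h q + h = h + h q$)
$X{\left(120,\left(2 + 7\right) l \right)} - 43235 = 120 \left(1 + \left(2 + 7\right) 2\right) - 43235 = 120 \left(1 + 9 \cdot 2\right) - 43235 = 120 \left(1 + 18\right) - 43235 = 120 \cdot 19 - 43235 = 2280 - 43235 = -40955$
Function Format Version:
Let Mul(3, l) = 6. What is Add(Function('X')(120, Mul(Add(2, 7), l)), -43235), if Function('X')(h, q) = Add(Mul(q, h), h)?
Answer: -40955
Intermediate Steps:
l = 2 (l = Mul(Rational(1, 3), 6) = 2)
Function('X')(h, q) = Add(h, Mul(h, q)) (Function('X')(h, q) = Add(Mul(h, q), h) = Add(h, Mul(h, q)))
Add(Function('X')(120, Mul(Add(2, 7), l)), -43235) = Add(Mul(120, Add(1, Mul(Add(2, 7), 2))), -43235) = Add(Mul(120, Add(1, Mul(9, 2))), -43235) = Add(Mul(120, Add(1, 18)), -43235) = Add(Mul(120, 19), -43235) = Add(2280, -43235) = -40955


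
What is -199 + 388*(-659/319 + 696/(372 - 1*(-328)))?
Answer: -34318947/55825 ≈ -614.76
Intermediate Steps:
-199 + 388*(-659/319 + 696/(372 - 1*(-328))) = -199 + 388*(-659*1/319 + 696/(372 + 328)) = -199 + 388*(-659/319 + 696/700) = -199 + 388*(-659/319 + 696*(1/700)) = -199 + 388*(-659/319 + 174/175) = -199 + 388*(-59819/55825) = -199 - 23209772/55825 = -34318947/55825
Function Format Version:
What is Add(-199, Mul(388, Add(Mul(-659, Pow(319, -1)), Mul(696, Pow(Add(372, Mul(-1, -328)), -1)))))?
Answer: Rational(-34318947, 55825) ≈ -614.76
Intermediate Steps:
Add(-199, Mul(388, Add(Mul(-659, Pow(319, -1)), Mul(696, Pow(Add(372, Mul(-1, -328)), -1))))) = Add(-199, Mul(388, Add(Mul(-659, Rational(1, 319)), Mul(696, Pow(Add(372, 328), -1))))) = Add(-199, Mul(388, Add(Rational(-659, 319), Mul(696, Pow(700, -1))))) = Add(-199, Mul(388, Add(Rational(-659, 319), Mul(696, Rational(1, 700))))) = Add(-199, Mul(388, Add(Rational(-659, 319), Rational(174, 175)))) = Add(-199, Mul(388, Rational(-59819, 55825))) = Add(-199, Rational(-23209772, 55825)) = Rational(-34318947, 55825)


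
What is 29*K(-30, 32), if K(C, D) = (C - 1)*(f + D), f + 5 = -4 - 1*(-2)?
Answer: -22475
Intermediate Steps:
f = -7 (f = -5 + (-4 - 1*(-2)) = -5 + (-4 + 2) = -5 - 2 = -7)
K(C, D) = (-1 + C)*(-7 + D) (K(C, D) = (C - 1)*(-7 + D) = (-1 + C)*(-7 + D))
29*K(-30, 32) = 29*(7 - 1*32 - 7*(-30) - 30*32) = 29*(7 - 32 + 210 - 960) = 29*(-775) = -22475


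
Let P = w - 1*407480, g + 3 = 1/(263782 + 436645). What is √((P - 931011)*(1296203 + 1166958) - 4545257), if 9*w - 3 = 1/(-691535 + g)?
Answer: 2*I*√7735111929488948995822665023961238/96874377345 ≈ 1.8157e+6*I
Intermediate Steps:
g = -2101280/700427 (g = -3 + 1/(263782 + 436645) = -3 + 1/700427 = -2101280/700427 ≈ -3.0000)
w = 1453114959748/4359346980525 (w = ⅓ + 1/(9*(-691535 - 2101280/700427)) = ⅓ + 1/(9*(-484371886725/700427)) = ⅓ + (⅑)*(-700427/484371886725) = ⅓ - 700427/4359346980525 = 1453114959748/4359346980525 ≈ 0.33333)
P = -1776345254509367252/4359346980525 (P = 1453114959748/4359346980525 - 1*407480 = 1453114959748/4359346980525 - 407480 = -1776345254509367252/4359346980525 ≈ -4.0748e+5)
√((P - 931011)*(1296203 + 1166958) - 4545257) = √((-1776345254509367252/4359346980525 - 931011)*(1296203 + 1166958) - 4545257) = √(-5834945246194928027/4359346980525*2463161 - 4545257) = √(-14372409567562745113913347/4359346980525 - 4545257) = √(-14372429381915123774033272/4359346980525) = 2*I*√7735111929488948995822665023961238/96874377345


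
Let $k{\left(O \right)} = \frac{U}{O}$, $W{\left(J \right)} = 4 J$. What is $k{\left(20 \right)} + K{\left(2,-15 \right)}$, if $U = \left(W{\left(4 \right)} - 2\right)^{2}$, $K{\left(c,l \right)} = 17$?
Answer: $\frac{134}{5} \approx 26.8$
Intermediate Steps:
$U = 196$ ($U = \left(4 \cdot 4 - 2\right)^{2} = \left(16 - 2\right)^{2} = 14^{2} = 196$)
$k{\left(O \right)} = \frac{196}{O}$
$k{\left(20 \right)} + K{\left(2,-15 \right)} = \frac{196}{20} + 17 = 196 \cdot \frac{1}{20} + 17 = \frac{49}{5} + 17 = \frac{134}{5}$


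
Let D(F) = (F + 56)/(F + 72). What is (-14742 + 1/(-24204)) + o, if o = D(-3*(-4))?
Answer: -2497570427/169428 ≈ -14741.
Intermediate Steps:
D(F) = (56 + F)/(72 + F)
o = 17/21 (o = (56 - 3*(-4))/(72 - 3*(-4)) = (56 + 12)/(72 + 12) = 68/84 = (1/84)*68 = 17/21 ≈ 0.80952)
(-14742 + 1/(-24204)) + o = (-14742 + 1/(-24204)) + 17/21 = (-14742 - 1/24204) + 17/21 = -356815369/24204 + 17/21 = -2497570427/169428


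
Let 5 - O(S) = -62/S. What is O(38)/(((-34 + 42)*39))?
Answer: 21/988 ≈ 0.021255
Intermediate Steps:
O(S) = 5 + 62/S (O(S) = 5 - (-62)/S = 5 + 62/S)
O(38)/(((-34 + 42)*39)) = (5 + 62/38)/(((-34 + 42)*39)) = (5 + 62*(1/38))/((8*39)) = (5 + 31/19)/312 = (126/19)*(1/312) = 21/988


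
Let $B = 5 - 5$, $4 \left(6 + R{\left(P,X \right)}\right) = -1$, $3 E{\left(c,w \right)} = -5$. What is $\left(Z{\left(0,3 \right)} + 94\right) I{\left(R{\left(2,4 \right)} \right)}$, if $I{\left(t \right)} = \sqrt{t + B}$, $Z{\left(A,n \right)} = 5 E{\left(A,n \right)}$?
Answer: $\frac{1285 i}{6} \approx 214.17 i$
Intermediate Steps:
$E{\left(c,w \right)} = - \frac{5}{3}$ ($E{\left(c,w \right)} = \frac{1}{3} \left(-5\right) = - \frac{5}{3}$)
$R{\left(P,X \right)} = - \frac{25}{4}$ ($R{\left(P,X \right)} = -6 + \frac{1}{4} \left(-1\right) = -6 - \frac{1}{4} = - \frac{25}{4}$)
$Z{\left(A,n \right)} = - \frac{25}{3}$ ($Z{\left(A,n \right)} = 5 \left(- \frac{5}{3}\right) = - \frac{25}{3}$)
$B = 0$ ($B = 5 - 5 = 0$)
$I{\left(t \right)} = \sqrt{t}$ ($I{\left(t \right)} = \sqrt{t + 0} = \sqrt{t}$)
$\left(Z{\left(0,3 \right)} + 94\right) I{\left(R{\left(2,4 \right)} \right)} = \left(- \frac{25}{3} + 94\right) \sqrt{- \frac{25}{4}} = \frac{257 \frac{5 i}{2}}{3} = \frac{1285 i}{6}$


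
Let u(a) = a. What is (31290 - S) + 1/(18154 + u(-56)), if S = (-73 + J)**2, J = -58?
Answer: 255706643/18098 ≈ 14129.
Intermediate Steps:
S = 17161 (S = (-73 - 58)**2 = (-131)**2 = 17161)
(31290 - S) + 1/(18154 + u(-56)) = (31290 - 1*17161) + 1/(18154 - 56) = (31290 - 17161) + 1/18098 = 14129 + 1/18098 = 255706643/18098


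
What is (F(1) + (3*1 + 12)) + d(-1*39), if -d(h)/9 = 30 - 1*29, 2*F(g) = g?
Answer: 13/2 ≈ 6.5000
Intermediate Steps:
F(g) = g/2
d(h) = -9 (d(h) = -9*(30 - 1*29) = -9*(30 - 29) = -9*1 = -9)
(F(1) + (3*1 + 12)) + d(-1*39) = ((½)*1 + (3*1 + 12)) - 9 = (½ + (3 + 12)) - 9 = (½ + 15) - 9 = 31/2 - 9 = 13/2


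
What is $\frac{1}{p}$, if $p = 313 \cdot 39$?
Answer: $\frac{1}{12207} \approx 8.192 \cdot 10^{-5}$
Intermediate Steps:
$p = 12207$
$\frac{1}{p} = \frac{1}{12207}$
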